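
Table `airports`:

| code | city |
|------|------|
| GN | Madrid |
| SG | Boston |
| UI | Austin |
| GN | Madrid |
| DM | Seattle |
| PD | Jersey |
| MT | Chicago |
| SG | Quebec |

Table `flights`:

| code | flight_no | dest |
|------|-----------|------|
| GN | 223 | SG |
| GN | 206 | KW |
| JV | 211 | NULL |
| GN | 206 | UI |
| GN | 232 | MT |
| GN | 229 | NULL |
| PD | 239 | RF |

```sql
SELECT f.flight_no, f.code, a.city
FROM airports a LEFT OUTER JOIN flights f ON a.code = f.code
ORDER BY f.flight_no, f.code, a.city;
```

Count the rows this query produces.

LEFT JOIN keeps every row from `airports`; unmatched rows get NULL for `flights`'s columns.
Matching on a.code = f.code.
Matched pairs: 11; unmatched a rows kept: 5.
Total: 11 matched + 5 padded = 16 rows.

16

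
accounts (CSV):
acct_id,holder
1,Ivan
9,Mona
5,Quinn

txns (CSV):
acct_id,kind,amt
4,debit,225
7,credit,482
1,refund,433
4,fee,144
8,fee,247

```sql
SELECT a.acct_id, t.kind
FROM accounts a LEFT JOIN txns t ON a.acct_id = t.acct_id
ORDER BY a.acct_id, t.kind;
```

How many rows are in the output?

LEFT JOIN keeps every row from `accounts`; unmatched rows get NULL for `txns`'s columns.
Matching on a.acct_id = t.acct_id.
- a[0] acct_id=1 → 1 match(es) in t → 1 row(s).
- a[1] acct_id=9 → no match; kept with NULLs on the t side.
- a[2] acct_id=5 → no match; kept with NULLs on the t side.
Total: 1 matched + 2 padded = 3 rows.

3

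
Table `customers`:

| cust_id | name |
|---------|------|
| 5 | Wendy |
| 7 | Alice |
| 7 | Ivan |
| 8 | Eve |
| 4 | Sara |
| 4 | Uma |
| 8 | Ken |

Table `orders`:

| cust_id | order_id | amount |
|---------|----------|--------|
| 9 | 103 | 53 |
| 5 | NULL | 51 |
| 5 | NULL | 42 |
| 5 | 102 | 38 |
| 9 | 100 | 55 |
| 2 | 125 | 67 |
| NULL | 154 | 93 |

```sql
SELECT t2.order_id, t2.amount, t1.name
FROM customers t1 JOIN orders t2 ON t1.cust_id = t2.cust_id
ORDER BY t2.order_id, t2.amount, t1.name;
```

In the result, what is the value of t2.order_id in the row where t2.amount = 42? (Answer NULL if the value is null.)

NULL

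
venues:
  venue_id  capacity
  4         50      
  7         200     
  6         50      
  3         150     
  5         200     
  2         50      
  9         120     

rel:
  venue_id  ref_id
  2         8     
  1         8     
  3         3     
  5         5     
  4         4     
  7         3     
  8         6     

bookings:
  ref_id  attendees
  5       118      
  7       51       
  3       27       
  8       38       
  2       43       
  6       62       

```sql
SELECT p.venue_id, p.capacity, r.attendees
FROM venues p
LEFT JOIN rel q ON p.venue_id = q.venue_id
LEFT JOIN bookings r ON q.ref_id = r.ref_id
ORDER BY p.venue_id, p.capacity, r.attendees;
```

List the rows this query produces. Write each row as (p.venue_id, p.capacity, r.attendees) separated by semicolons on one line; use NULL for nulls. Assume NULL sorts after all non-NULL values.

Step 1 — p LEFT JOIN q on venue_id → 7 row(s).
Then LEFT JOIN `bookings r` on ref_id: each of those 7 rows is kept; rows whose q.ref_id has no match in r get NULL for r's columns.

(2, 50, 38); (3, 150, 27); (4, 50, NULL); (5, 200, 118); (6, 50, NULL); (7, 200, 27); (9, 120, NULL)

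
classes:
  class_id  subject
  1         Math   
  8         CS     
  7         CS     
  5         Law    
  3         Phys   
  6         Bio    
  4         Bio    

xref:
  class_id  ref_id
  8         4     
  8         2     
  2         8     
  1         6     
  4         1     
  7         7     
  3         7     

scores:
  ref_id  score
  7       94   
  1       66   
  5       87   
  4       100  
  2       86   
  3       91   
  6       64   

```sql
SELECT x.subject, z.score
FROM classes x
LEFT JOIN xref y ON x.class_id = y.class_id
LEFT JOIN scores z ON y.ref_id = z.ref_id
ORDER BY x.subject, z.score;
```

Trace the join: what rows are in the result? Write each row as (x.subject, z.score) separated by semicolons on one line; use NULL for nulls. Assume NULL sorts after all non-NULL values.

Evaluate left to right. First `classes x LEFT JOIN xref y` on class_id: 8 row(s).
Then LEFT JOIN `scores z` on ref_id: each of those 8 rows is kept; rows whose y.ref_id has no match in z get NULL for z's columns.

(Bio, 66); (Bio, NULL); (CS, 86); (CS, 94); (CS, 100); (Law, NULL); (Math, 64); (Phys, 94)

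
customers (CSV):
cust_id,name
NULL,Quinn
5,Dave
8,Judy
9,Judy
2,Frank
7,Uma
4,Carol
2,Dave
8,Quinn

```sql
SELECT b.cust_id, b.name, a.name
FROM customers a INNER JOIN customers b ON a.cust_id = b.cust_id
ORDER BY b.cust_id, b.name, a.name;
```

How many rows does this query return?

12

INNER JOIN keeps only pairs where the ON condition holds.
Matching on a.cust_id = b.cust_id. A NULL in a compared column never satisfies the condition.
Matched pairs: 12.
Total: 12 rows.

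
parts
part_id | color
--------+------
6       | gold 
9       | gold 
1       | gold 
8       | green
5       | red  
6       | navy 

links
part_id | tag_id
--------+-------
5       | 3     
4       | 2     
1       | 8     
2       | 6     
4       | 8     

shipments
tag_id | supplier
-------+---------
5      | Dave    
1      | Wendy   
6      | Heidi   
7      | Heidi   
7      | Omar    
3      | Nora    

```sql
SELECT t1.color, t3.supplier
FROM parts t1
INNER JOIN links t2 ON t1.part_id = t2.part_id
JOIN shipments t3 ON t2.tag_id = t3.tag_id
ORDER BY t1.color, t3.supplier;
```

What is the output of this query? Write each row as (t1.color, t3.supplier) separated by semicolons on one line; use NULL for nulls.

Evaluate left to right. First `parts t1 INNER JOIN links t2` on part_id: 2 row(s).
Then INNER JOIN `shipments t3` on tag_id: keep only rows whose t2.tag_id appears in t3.

(red, Nora)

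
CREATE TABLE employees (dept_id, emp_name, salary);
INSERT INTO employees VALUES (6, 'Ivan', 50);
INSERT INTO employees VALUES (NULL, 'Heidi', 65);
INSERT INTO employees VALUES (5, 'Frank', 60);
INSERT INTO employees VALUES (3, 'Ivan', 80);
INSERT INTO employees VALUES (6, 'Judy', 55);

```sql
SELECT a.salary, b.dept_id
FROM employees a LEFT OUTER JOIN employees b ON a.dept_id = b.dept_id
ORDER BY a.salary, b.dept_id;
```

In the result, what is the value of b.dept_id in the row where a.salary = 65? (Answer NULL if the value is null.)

LEFT JOIN keeps every row from `employees a`; unmatched rows get NULL for `employees b`'s columns.
Matching on a.dept_id = b.dept_id. A NULL in a compared column never satisfies the condition.
- dept_id=6: 2 matching b row(s), so 2 row(s) emitted.
- dept_id=NULL: no b row matches, row kept with b columns NULL.
- dept_id=5: 1 matching b row(s), so 1 row(s) emitted.
- dept_id=3: 1 matching b row(s), so 1 row(s) emitted.
- dept_id=6: 2 matching b row(s), so 2 row(s) emitted.

NULL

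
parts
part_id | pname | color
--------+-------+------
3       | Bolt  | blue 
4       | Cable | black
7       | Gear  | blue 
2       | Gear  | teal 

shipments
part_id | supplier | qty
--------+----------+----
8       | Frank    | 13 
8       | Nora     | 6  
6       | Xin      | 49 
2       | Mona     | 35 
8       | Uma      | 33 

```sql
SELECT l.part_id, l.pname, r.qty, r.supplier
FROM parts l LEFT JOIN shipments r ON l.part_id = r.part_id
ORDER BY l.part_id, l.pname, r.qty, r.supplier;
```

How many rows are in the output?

4

LEFT JOIN keeps every row from `parts`; unmatched rows get NULL for `shipments`'s columns.
Matching on l.part_id = r.part_id.
Matched pairs: 1; unmatched l rows kept: 3.
Total: 1 matched + 3 padded = 4 rows.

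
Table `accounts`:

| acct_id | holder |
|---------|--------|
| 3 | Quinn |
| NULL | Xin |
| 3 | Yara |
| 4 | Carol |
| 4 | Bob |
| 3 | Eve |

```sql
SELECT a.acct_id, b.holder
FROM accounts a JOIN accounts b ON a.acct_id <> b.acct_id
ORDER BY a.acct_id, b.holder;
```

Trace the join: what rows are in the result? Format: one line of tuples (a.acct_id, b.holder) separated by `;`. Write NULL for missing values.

(3, Bob); (3, Bob); (3, Bob); (3, Carol); (3, Carol); (3, Carol); (4, Eve); (4, Eve); (4, Quinn); (4, Quinn); (4, Yara); (4, Yara)

INNER JOIN keeps only pairs where the ON condition holds.
Matching on a.acct_id <> b.acct_id. A NULL in a compared column never satisfies the condition.
Matched pairs: 12.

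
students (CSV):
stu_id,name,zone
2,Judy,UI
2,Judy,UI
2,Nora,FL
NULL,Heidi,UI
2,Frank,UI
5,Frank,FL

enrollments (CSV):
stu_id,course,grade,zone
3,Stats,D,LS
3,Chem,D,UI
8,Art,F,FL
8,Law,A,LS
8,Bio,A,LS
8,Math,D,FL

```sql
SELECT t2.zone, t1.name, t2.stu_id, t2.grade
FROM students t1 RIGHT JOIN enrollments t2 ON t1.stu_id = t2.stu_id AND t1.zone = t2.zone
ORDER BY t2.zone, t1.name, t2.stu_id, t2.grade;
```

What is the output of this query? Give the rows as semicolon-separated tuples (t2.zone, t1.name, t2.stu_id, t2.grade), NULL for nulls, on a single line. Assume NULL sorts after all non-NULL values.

RIGHT JOIN keeps every row from `enrollments`; unmatched rows get NULL for `students`'s columns.
Matching on t1.stu_id = t2.stu_id AND t1.zone = t2.zone. A NULL in a compared column never satisfies the condition.
Matched pairs: 0; unmatched t2 rows kept: 6.

(FL, NULL, 8, D); (FL, NULL, 8, F); (LS, NULL, 3, D); (LS, NULL, 8, A); (LS, NULL, 8, A); (UI, NULL, 3, D)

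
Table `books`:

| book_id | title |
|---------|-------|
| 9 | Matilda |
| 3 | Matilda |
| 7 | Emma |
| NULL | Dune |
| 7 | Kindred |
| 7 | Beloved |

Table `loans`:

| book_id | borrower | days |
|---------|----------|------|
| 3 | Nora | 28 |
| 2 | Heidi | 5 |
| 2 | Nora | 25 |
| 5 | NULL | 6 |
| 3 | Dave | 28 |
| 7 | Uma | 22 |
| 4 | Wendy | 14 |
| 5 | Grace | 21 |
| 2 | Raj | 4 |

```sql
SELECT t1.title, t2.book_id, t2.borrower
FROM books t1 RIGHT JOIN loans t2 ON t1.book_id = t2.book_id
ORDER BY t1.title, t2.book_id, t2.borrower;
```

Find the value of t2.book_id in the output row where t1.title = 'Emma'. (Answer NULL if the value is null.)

RIGHT JOIN keeps every row from `loans`; unmatched rows get NULL for `books`'s columns.
Matching on t1.book_id = t2.book_id. A NULL in a compared column never satisfies the condition.
- t1 row (book_id=9): no match.
- t1 row (book_id=3): matches 2 t2 row(s) → 2 output row(s).
- t1 row (book_id=7): matches 1 t2 row(s) → 1 output row(s).
- t1 row (book_id=NULL): no match.
- t1 row (book_id=7): matches 1 t2 row(s) → 1 output row(s).
- t1 row (book_id=7): matches 1 t2 row(s) → 1 output row(s).
- 6 row(s) from t2 found no t1 partner → padded with NULL.

7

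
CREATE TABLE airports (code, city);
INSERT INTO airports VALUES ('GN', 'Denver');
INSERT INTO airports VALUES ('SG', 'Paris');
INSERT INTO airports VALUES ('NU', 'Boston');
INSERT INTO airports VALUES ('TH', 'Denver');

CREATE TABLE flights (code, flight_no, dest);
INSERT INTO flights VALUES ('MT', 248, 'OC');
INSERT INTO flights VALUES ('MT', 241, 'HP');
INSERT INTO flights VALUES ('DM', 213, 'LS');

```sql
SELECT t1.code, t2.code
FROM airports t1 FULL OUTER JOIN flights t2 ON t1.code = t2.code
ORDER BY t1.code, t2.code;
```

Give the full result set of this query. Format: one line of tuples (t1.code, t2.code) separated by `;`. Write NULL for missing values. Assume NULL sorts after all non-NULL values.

(GN, NULL); (NU, NULL); (SG, NULL); (TH, NULL); (NULL, DM); (NULL, MT); (NULL, MT)

FULL OUTER JOIN keeps every row from both sides; unmatched rows get NULL for the other side's columns.
Matching on t1.code = t2.code.
Matched pairs: 0; unmatched t1 rows kept: 4; unmatched t2 rows kept: 3.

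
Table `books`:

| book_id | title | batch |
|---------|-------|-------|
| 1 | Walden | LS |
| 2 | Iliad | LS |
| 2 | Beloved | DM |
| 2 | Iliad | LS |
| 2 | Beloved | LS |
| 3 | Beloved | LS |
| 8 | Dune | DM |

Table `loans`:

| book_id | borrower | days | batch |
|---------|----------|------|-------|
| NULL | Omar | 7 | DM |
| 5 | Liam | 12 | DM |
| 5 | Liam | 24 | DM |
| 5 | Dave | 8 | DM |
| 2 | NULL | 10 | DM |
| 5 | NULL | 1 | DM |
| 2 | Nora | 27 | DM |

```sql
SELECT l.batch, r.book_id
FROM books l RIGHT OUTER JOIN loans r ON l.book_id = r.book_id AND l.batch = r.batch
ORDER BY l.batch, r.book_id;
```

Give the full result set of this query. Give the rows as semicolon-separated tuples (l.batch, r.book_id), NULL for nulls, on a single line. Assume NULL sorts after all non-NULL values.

RIGHT JOIN keeps every row from `loans`; unmatched rows get NULL for `books`'s columns.
Matching on l.book_id = r.book_id AND l.batch = r.batch. A NULL in a compared column never satisfies the condition.
- l[0] book_id=1, batch=LS → no match.
- l[1] book_id=2, batch=LS → no match.
- l[2] book_id=2, batch=DM → 2 match(es) in r → 2 row(s).
- l[3] book_id=2, batch=LS → no match.
- l[4] book_id=2, batch=LS → no match.
- l[5] book_id=3, batch=LS → no match.
- l[6] book_id=8, batch=DM → no match.
- 5 row(s) from r found no l partner → padded with NULL.
After projecting and ordering:
l.batch | r.book_id
DM | 2
DM | 2
NULL | 5
NULL | 5
NULL | 5
NULL | 5
NULL | NULL

(DM, 2); (DM, 2); (NULL, 5); (NULL, 5); (NULL, 5); (NULL, 5); (NULL, NULL)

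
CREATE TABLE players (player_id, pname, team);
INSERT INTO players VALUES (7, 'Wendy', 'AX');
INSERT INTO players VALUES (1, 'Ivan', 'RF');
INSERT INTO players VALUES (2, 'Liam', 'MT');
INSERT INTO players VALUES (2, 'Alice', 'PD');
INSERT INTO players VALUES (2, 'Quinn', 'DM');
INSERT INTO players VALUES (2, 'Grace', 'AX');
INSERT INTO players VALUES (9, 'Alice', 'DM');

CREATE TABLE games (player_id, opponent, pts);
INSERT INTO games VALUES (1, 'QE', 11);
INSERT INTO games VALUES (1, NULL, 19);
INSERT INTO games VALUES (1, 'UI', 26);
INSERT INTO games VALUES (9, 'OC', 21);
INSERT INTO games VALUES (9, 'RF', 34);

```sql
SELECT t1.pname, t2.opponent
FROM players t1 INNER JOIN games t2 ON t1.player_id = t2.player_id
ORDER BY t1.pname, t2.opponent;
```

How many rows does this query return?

5

INNER JOIN keeps only pairs where the ON condition holds.
Matching on t1.player_id = t2.player_id.
- t1 (player_id=7) has no partner → excluded.
- t1 (player_id=1) pairs with 3 row(s) of t2.
- t1 (player_id=2) has no partner → excluded.
- t1 (player_id=2) has no partner → excluded.
- t1 (player_id=2) has no partner → excluded.
- t1 (player_id=2) has no partner → excluded.
- t1 (player_id=9) pairs with 2 row(s) of t2.
Total: 5 rows.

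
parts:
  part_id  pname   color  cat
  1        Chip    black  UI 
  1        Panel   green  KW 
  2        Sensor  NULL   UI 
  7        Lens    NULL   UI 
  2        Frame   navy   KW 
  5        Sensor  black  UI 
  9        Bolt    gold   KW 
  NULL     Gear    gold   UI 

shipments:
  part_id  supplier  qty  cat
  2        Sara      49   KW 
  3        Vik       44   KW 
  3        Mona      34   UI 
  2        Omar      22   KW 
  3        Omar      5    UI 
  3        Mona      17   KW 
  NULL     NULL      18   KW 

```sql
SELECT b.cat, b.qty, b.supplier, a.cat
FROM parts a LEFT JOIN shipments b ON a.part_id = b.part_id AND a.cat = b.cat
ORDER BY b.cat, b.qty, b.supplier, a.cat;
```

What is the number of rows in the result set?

LEFT JOIN keeps every row from `parts`; unmatched rows get NULL for `shipments`'s columns.
Matching on a.part_id = b.part_id AND a.cat = b.cat. A NULL in a compared column never satisfies the condition.
- a (part_id=1, cat=UI) has no partner → padded with NULL.
- a (part_id=1, cat=KW) has no partner → padded with NULL.
- a (part_id=2, cat=UI) has no partner → padded with NULL.
- a (part_id=7, cat=UI) has no partner → padded with NULL.
- a (part_id=2, cat=KW) pairs with 2 row(s) of b.
- a (part_id=5, cat=UI) has no partner → padded with NULL.
- a (part_id=9, cat=KW) has no partner → padded with NULL.
- a (part_id=NULL, cat=UI) has no partner → padded with NULL.
Total: 2 matched + 7 padded = 9 rows.

9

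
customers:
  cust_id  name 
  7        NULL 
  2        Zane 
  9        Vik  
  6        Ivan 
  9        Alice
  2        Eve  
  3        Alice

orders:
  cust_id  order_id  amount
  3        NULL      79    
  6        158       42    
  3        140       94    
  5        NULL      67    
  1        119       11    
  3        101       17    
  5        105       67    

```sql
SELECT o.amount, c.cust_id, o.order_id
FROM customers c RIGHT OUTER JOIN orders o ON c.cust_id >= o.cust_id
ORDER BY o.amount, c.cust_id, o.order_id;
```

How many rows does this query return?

RIGHT JOIN keeps every row from `orders`; unmatched rows get NULL for `customers`'s columns.
Matching on c.cust_id >= o.cust_id.
Matched pairs: 34; unmatched o rows kept: 0.
Total: 34 rows.

34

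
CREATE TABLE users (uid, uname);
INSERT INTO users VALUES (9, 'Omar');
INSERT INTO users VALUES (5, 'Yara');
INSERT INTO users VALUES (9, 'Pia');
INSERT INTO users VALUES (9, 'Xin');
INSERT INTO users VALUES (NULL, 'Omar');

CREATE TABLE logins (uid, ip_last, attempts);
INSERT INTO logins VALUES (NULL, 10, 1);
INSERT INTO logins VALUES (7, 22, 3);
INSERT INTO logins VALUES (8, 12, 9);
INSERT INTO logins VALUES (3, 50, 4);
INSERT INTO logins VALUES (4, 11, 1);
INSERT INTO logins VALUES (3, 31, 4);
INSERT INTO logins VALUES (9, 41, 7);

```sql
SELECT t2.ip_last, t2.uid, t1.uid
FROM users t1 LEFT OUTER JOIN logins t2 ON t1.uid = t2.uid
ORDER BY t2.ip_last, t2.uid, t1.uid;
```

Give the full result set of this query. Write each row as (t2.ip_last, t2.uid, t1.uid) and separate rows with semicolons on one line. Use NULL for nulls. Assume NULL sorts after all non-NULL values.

LEFT JOIN keeps every row from `users`; unmatched rows get NULL for `logins`'s columns.
Matching on t1.uid = t2.uid. A NULL in a compared column never satisfies the condition.
- t1 (uid=9) pairs with 1 row(s) of t2.
- t1 (uid=5) has no partner → padded with NULL.
- t1 (uid=9) pairs with 1 row(s) of t2.
- t1 (uid=9) pairs with 1 row(s) of t2.
- t1 (uid=NULL) has no partner → padded with NULL.
After projecting and ordering:
t2.ip_last | t2.uid | t1.uid
41 | 9 | 9
41 | 9 | 9
41 | 9 | 9
NULL | NULL | 5
NULL | NULL | NULL

(41, 9, 9); (41, 9, 9); (41, 9, 9); (NULL, NULL, 5); (NULL, NULL, NULL)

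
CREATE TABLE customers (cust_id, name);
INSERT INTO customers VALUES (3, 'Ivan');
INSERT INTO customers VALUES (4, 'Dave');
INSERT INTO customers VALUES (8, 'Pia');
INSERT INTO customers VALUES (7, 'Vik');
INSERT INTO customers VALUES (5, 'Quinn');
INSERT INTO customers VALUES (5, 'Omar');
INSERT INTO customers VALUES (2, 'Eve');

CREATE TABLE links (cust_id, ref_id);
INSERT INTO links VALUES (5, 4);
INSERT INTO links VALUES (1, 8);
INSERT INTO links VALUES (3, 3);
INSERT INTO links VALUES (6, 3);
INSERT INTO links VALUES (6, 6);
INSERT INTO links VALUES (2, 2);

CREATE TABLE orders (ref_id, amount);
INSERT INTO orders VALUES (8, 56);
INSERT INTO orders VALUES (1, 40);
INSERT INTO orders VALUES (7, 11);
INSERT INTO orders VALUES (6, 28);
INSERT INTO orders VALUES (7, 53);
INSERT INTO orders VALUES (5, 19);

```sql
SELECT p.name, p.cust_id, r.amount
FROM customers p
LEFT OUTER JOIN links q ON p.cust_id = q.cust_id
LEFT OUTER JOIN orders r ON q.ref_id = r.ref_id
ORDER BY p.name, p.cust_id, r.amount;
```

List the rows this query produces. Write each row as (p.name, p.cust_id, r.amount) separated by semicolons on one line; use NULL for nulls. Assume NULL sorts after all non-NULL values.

(Dave, 4, NULL); (Eve, 2, NULL); (Ivan, 3, NULL); (Omar, 5, NULL); (Pia, 8, NULL); (Quinn, 5, NULL); (Vik, 7, NULL)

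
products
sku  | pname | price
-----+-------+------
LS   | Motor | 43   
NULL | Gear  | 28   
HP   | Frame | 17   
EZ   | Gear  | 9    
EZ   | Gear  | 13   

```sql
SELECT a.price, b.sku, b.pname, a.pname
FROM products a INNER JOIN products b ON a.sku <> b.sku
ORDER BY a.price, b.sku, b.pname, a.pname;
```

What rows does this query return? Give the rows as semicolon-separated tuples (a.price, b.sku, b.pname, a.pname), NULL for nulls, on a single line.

INNER JOIN keeps only pairs where the ON condition holds.
Matching on a.sku <> b.sku. A NULL in a compared column never satisfies the condition.
Matched pairs: 10.

(9, HP, Frame, Gear); (9, LS, Motor, Gear); (13, HP, Frame, Gear); (13, LS, Motor, Gear); (17, EZ, Gear, Frame); (17, EZ, Gear, Frame); (17, LS, Motor, Frame); (43, EZ, Gear, Motor); (43, EZ, Gear, Motor); (43, HP, Frame, Motor)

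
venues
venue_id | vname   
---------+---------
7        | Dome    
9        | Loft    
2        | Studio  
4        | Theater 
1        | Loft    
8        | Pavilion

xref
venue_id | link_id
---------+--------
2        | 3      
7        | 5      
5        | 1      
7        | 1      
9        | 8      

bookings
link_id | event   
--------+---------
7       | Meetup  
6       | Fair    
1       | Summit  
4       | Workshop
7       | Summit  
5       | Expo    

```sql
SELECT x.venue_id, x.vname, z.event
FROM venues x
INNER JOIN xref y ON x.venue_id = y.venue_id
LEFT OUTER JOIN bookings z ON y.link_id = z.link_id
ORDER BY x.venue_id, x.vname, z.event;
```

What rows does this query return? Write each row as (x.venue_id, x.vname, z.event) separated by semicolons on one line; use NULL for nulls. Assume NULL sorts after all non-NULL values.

Step 1 — x INNER JOIN y on venue_id → 4 row(s).
Then LEFT JOIN `bookings z` on link_id: each of those 4 rows is kept; rows whose y.link_id has no match in z get NULL for z's columns.

(2, Studio, NULL); (7, Dome, Expo); (7, Dome, Summit); (9, Loft, NULL)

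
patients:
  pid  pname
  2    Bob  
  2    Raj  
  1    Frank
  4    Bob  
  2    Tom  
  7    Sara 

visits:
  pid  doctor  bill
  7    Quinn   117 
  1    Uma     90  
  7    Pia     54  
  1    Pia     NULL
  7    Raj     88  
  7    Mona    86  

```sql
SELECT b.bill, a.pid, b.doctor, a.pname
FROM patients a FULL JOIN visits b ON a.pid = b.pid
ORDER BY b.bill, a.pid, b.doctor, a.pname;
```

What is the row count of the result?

10

FULL OUTER JOIN keeps every row from both sides; unmatched rows get NULL for the other side's columns.
Matching on a.pid = b.pid.
- pid=2: no b row matches, row kept with b columns NULL.
- pid=2: no b row matches, row kept with b columns NULL.
- pid=1: 2 matching b row(s), so 2 row(s) emitted.
- pid=4: no b row matches, row kept with b columns NULL.
- pid=2: no b row matches, row kept with b columns NULL.
- pid=7: 4 matching b row(s), so 4 row(s) emitted.
Total: 6 matched + 4 padded = 10 rows.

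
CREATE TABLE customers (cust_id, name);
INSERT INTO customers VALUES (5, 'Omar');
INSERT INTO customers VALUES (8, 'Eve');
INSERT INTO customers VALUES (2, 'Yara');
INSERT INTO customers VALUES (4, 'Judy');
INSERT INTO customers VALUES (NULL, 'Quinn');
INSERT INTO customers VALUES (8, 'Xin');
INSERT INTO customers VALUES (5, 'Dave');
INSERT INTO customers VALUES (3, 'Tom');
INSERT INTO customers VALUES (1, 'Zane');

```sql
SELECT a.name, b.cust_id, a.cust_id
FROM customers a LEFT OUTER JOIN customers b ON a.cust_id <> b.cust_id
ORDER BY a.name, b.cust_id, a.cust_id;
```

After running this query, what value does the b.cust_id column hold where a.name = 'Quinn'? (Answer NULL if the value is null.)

NULL

LEFT JOIN keeps every row from `customers a`; unmatched rows get NULL for `customers b`'s columns.
Matching on a.cust_id <> b.cust_id. A NULL in a compared column never satisfies the condition.
- a[0] cust_id=5 → 6 match(es) in b → 6 row(s).
- a[1] cust_id=8 → 6 match(es) in b → 6 row(s).
- a[2] cust_id=2 → 7 match(es) in b → 7 row(s).
- a[3] cust_id=4 → 7 match(es) in b → 7 row(s).
- a[4] cust_id=NULL → no match; kept with NULLs on the b side.
- a[5] cust_id=8 → 6 match(es) in b → 6 row(s).
- a[6] cust_id=5 → 6 match(es) in b → 6 row(s).
- a[7] cust_id=3 → 7 match(es) in b → 7 row(s).
- a[8] cust_id=1 → 7 match(es) in b → 7 row(s).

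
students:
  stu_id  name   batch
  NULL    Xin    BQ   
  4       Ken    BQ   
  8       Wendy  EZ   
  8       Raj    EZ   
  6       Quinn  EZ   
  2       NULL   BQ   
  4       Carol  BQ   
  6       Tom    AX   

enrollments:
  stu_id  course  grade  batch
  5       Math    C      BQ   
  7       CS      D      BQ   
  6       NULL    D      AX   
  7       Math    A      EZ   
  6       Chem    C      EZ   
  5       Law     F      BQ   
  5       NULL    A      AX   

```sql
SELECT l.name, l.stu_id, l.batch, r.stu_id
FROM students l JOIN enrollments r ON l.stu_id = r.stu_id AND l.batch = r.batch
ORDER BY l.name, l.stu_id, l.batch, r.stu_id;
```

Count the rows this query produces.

2

INNER JOIN keeps only pairs where the ON condition holds.
Matching on l.stu_id = r.stu_id AND l.batch = r.batch. A NULL in a compared column never satisfies the condition.
- l[0] stu_id=NULL, batch=BQ → no match; dropped.
- l[1] stu_id=4, batch=BQ → no match; dropped.
- l[2] stu_id=8, batch=EZ → no match; dropped.
- l[3] stu_id=8, batch=EZ → no match; dropped.
- l[4] stu_id=6, batch=EZ → 1 match(es) in r → 1 row(s).
- l[5] stu_id=2, batch=BQ → no match; dropped.
- l[6] stu_id=4, batch=BQ → no match; dropped.
- l[7] stu_id=6, batch=AX → 1 match(es) in r → 1 row(s).
Total: 2 rows.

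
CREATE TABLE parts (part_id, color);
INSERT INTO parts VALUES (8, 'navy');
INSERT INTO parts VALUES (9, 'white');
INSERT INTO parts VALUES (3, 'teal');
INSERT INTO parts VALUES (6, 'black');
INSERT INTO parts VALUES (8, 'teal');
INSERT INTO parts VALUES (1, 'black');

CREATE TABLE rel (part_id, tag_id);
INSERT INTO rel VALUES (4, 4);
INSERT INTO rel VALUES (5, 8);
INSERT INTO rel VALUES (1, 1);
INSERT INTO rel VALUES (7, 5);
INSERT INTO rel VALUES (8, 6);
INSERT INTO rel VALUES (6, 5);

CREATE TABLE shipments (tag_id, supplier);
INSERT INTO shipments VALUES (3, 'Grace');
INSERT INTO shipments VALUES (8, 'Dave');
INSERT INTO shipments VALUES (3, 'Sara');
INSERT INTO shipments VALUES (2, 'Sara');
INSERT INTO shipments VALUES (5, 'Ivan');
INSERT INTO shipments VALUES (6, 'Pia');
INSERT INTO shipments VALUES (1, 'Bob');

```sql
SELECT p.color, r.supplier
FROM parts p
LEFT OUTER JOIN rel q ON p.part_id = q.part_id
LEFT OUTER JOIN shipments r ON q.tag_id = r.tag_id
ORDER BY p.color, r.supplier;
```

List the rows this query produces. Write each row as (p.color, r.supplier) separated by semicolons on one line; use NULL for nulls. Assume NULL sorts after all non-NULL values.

Step 1 — p LEFT JOIN q on part_id → 6 row(s).
Then LEFT JOIN `shipments r` on tag_id: each of those 6 rows is kept; rows whose q.tag_id has no match in r get NULL for r's columns.

(black, Bob); (black, Ivan); (navy, Pia); (teal, Pia); (teal, NULL); (white, NULL)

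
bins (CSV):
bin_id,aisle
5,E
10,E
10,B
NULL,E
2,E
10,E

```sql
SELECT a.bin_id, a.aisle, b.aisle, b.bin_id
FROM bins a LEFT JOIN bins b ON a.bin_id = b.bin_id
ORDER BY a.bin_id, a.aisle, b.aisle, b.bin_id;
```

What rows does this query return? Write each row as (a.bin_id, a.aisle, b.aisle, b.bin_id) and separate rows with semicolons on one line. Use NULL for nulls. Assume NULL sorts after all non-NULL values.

(2, E, E, 2); (5, E, E, 5); (10, B, B, 10); (10, B, E, 10); (10, B, E, 10); (10, E, B, 10); (10, E, B, 10); (10, E, E, 10); (10, E, E, 10); (10, E, E, 10); (10, E, E, 10); (NULL, E, NULL, NULL)

LEFT JOIN keeps every row from `bins a`; unmatched rows get NULL for `bins b`'s columns.
Matching on a.bin_id = b.bin_id. A NULL in a compared column never satisfies the condition.
Matched pairs: 11; unmatched a rows kept: 1.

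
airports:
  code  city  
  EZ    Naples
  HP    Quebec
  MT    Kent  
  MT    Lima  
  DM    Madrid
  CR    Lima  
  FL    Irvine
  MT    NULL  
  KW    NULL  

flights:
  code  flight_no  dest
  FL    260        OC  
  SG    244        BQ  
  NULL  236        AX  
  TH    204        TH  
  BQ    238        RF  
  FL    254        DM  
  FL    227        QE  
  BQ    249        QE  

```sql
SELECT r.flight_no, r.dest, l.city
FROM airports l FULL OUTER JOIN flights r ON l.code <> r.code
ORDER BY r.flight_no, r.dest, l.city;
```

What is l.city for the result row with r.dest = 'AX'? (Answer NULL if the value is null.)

FULL OUTER JOIN keeps every row from both sides; unmatched rows get NULL for the other side's columns.
Matching on l.code <> r.code. A NULL in a compared column never satisfies the condition.
Matched pairs: 60; unmatched l rows kept: 0; unmatched r rows kept: 1.

NULL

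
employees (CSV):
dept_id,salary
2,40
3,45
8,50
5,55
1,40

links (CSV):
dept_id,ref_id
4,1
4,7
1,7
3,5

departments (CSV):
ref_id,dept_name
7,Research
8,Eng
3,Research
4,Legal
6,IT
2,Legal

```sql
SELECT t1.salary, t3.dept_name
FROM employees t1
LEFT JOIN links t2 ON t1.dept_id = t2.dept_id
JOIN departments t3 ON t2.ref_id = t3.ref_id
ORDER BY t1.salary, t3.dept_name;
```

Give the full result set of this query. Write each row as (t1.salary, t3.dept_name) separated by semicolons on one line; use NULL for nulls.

(40, Research)

Joins associate left-to-right: employees LEFT JOIN links on dept_id gives 5 intermediate row(s).
Then INNER JOIN `departments t3` on ref_id: keep only rows whose t2.ref_id appears in t3.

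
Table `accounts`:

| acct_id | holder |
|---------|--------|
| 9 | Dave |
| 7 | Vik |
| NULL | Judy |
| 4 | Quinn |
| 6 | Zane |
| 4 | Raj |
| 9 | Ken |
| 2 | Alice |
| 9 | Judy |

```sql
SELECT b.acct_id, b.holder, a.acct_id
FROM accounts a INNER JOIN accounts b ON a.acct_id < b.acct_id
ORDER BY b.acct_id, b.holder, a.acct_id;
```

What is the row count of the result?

INNER JOIN keeps only pairs where the ON condition holds.
Matching on a.acct_id < b.acct_id. A NULL in a compared column never satisfies the condition.
- a (acct_id=9) has no partner → excluded.
- a (acct_id=7) pairs with 3 row(s) of b.
- a (acct_id=NULL) has no partner → excluded.
- a (acct_id=4) pairs with 5 row(s) of b.
- a (acct_id=6) pairs with 4 row(s) of b.
- a (acct_id=4) pairs with 5 row(s) of b.
- a (acct_id=9) has no partner → excluded.
- a (acct_id=2) pairs with 7 row(s) of b.
- a (acct_id=9) has no partner → excluded.
Total: 24 rows.

24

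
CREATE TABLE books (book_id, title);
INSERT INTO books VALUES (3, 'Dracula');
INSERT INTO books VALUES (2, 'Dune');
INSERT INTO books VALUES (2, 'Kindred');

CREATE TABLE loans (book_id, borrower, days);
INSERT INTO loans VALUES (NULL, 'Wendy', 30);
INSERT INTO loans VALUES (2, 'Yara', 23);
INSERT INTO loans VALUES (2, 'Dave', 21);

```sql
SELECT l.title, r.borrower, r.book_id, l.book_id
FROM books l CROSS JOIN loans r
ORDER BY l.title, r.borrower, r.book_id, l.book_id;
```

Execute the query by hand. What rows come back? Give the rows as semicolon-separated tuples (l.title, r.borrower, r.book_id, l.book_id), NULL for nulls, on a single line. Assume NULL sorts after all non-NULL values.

(Dracula, Dave, 2, 3); (Dracula, Wendy, NULL, 3); (Dracula, Yara, 2, 3); (Dune, Dave, 2, 2); (Dune, Wendy, NULL, 2); (Dune, Yara, 2, 2); (Kindred, Dave, 2, 2); (Kindred, Wendy, NULL, 2); (Kindred, Yara, 2, 2)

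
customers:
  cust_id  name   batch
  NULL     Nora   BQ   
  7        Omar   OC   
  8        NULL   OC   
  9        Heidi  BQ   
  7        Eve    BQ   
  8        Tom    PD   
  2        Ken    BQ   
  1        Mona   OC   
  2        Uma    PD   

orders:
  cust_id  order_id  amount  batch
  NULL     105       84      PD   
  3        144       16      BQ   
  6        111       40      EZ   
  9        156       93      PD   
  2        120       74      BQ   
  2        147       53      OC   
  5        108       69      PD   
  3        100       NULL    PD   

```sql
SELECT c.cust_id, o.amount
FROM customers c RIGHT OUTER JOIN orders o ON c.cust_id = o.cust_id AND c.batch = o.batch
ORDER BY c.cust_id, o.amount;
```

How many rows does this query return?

8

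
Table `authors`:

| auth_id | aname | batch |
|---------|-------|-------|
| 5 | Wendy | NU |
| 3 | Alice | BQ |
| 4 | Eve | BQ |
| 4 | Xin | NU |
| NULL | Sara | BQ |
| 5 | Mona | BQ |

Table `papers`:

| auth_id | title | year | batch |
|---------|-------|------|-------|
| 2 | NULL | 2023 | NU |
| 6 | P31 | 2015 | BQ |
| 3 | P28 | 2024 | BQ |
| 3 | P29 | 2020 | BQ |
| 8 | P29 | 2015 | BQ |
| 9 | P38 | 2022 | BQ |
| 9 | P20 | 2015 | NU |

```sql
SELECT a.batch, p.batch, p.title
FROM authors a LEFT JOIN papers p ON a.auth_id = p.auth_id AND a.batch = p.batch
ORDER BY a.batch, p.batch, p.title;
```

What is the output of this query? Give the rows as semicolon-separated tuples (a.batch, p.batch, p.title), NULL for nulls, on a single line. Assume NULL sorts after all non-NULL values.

LEFT JOIN keeps every row from `authors`; unmatched rows get NULL for `papers`'s columns.
Matching on a.auth_id = p.auth_id AND a.batch = p.batch. A NULL in a compared column never satisfies the condition.
Matched pairs: 2; unmatched a rows kept: 5.

(BQ, BQ, P28); (BQ, BQ, P29); (BQ, NULL, NULL); (BQ, NULL, NULL); (BQ, NULL, NULL); (NU, NULL, NULL); (NU, NULL, NULL)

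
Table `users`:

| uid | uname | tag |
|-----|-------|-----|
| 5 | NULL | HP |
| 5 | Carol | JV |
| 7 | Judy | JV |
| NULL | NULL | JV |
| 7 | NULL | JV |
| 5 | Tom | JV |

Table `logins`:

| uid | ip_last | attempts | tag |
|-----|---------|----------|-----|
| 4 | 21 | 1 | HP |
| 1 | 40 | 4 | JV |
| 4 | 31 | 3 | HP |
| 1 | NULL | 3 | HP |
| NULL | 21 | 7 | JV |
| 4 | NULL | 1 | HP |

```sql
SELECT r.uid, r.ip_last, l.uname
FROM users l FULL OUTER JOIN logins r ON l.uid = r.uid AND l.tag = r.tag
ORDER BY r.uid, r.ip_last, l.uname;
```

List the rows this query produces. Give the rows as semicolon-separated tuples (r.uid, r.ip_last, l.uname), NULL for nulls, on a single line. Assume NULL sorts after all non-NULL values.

(1, 40, NULL); (1, NULL, NULL); (4, 21, NULL); (4, 31, NULL); (4, NULL, NULL); (NULL, 21, NULL); (NULL, NULL, Carol); (NULL, NULL, Judy); (NULL, NULL, Tom); (NULL, NULL, NULL); (NULL, NULL, NULL); (NULL, NULL, NULL)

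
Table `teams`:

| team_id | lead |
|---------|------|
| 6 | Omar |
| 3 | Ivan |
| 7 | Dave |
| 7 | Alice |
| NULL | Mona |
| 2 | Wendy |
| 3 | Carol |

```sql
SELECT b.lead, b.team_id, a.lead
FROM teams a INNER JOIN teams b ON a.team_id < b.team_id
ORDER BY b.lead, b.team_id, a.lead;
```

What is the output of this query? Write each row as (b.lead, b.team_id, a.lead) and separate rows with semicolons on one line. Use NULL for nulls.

(Alice, 7, Carol); (Alice, 7, Ivan); (Alice, 7, Omar); (Alice, 7, Wendy); (Carol, 3, Wendy); (Dave, 7, Carol); (Dave, 7, Ivan); (Dave, 7, Omar); (Dave, 7, Wendy); (Ivan, 3, Wendy); (Omar, 6, Carol); (Omar, 6, Ivan); (Omar, 6, Wendy)

INNER JOIN keeps only pairs where the ON condition holds.
Matching on a.team_id < b.team_id. A NULL in a compared column never satisfies the condition.
- team_id=6: 2 matching b row(s), so 2 row(s) emitted.
- team_id=3: 3 matching b row(s), so 3 row(s) emitted.
- team_id=7: no matching b row, dropped.
- team_id=7: no matching b row, dropped.
- team_id=NULL: no matching b row, dropped.
- team_id=2: 5 matching b row(s), so 5 row(s) emitted.
- team_id=3: 3 matching b row(s), so 3 row(s) emitted.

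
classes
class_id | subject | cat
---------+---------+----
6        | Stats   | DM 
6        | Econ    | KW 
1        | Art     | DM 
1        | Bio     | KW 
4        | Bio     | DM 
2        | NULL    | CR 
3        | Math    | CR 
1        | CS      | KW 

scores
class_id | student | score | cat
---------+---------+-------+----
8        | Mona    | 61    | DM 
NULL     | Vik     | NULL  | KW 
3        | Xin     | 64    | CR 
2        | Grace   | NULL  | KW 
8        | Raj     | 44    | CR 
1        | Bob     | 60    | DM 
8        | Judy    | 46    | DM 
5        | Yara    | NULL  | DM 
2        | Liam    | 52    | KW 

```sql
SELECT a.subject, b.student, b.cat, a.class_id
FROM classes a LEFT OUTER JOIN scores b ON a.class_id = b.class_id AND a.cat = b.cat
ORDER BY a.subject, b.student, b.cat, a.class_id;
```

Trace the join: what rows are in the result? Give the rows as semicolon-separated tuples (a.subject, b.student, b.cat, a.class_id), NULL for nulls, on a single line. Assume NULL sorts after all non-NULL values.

(Art, Bob, DM, 1); (Bio, NULL, NULL, 1); (Bio, NULL, NULL, 4); (CS, NULL, NULL, 1); (Econ, NULL, NULL, 6); (Math, Xin, CR, 3); (Stats, NULL, NULL, 6); (NULL, NULL, NULL, 2)

LEFT JOIN keeps every row from `classes`; unmatched rows get NULL for `scores`'s columns.
Matching on a.class_id = b.class_id AND a.cat = b.cat. A NULL in a compared column never satisfies the condition.
Matched pairs: 2; unmatched a rows kept: 6.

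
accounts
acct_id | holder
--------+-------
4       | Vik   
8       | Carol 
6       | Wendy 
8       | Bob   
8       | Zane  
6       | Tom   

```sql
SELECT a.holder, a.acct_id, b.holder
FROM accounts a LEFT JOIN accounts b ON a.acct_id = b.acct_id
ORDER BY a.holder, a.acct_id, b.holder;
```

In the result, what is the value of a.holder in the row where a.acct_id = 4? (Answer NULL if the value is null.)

Vik

LEFT JOIN keeps every row from `accounts a`; unmatched rows get NULL for `accounts b`'s columns.
Matching on a.acct_id = b.acct_id.
Matched pairs: 14; unmatched a rows kept: 0.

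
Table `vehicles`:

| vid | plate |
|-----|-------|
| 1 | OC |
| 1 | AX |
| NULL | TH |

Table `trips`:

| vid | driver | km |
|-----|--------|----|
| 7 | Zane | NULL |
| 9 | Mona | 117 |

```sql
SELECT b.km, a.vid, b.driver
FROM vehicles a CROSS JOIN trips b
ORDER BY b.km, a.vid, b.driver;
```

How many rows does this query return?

6

CROSS JOIN pairs every row of `vehicles` with every row of `trips`: 3 × 2 = 6 rows.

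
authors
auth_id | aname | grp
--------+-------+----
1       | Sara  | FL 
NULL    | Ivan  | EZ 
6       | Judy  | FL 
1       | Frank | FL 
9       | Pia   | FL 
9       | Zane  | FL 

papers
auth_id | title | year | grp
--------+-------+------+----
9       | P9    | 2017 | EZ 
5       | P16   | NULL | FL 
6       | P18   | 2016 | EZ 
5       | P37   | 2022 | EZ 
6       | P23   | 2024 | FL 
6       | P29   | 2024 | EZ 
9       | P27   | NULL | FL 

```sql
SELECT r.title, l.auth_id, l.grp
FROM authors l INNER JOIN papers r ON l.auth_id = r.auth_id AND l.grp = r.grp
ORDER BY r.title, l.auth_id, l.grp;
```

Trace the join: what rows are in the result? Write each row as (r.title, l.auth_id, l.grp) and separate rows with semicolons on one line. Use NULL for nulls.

(P23, 6, FL); (P27, 9, FL); (P27, 9, FL)

INNER JOIN keeps only pairs where the ON condition holds.
Matching on l.auth_id = r.auth_id AND l.grp = r.grp. A NULL in a compared column never satisfies the condition.
Matched pairs: 3.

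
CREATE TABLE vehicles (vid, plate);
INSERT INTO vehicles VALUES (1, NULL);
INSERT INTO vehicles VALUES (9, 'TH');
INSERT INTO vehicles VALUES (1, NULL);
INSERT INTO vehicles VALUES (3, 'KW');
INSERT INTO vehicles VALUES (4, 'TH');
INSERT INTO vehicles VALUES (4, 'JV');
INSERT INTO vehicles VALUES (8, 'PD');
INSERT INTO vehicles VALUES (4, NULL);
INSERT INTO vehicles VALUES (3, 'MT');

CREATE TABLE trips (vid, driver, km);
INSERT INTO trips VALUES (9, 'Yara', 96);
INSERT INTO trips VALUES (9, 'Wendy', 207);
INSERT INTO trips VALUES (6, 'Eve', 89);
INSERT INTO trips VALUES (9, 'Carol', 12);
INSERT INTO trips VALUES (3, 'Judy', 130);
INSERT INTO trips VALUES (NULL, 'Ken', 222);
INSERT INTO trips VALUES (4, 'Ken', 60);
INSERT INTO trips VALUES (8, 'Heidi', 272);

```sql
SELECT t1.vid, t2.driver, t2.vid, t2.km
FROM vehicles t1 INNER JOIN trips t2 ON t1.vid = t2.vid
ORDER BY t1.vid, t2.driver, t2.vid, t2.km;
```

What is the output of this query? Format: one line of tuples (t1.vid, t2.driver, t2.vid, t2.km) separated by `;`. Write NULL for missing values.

(3, Judy, 3, 130); (3, Judy, 3, 130); (4, Ken, 4, 60); (4, Ken, 4, 60); (4, Ken, 4, 60); (8, Heidi, 8, 272); (9, Carol, 9, 12); (9, Wendy, 9, 207); (9, Yara, 9, 96)

INNER JOIN keeps only pairs where the ON condition holds.
Matching on t1.vid = t2.vid. A NULL in a compared column never satisfies the condition.
- t1[0] vid=1 → no match; dropped.
- t1[1] vid=9 → 3 match(es) in t2 → 3 row(s).
- t1[2] vid=1 → no match; dropped.
- t1[3] vid=3 → 1 match(es) in t2 → 1 row(s).
- t1[4] vid=4 → 1 match(es) in t2 → 1 row(s).
- t1[5] vid=4 → 1 match(es) in t2 → 1 row(s).
- t1[6] vid=8 → 1 match(es) in t2 → 1 row(s).
- t1[7] vid=4 → 1 match(es) in t2 → 1 row(s).
- t1[8] vid=3 → 1 match(es) in t2 → 1 row(s).
After projecting and ordering:
t1.vid | t2.driver | t2.vid | t2.km
3 | Judy | 3 | 130
3 | Judy | 3 | 130
4 | Ken | 4 | 60
4 | Ken | 4 | 60
4 | Ken | 4 | 60
8 | Heidi | 8 | 272
9 | Carol | 9 | 12
9 | Wendy | 9 | 207
9 | Yara | 9 | 96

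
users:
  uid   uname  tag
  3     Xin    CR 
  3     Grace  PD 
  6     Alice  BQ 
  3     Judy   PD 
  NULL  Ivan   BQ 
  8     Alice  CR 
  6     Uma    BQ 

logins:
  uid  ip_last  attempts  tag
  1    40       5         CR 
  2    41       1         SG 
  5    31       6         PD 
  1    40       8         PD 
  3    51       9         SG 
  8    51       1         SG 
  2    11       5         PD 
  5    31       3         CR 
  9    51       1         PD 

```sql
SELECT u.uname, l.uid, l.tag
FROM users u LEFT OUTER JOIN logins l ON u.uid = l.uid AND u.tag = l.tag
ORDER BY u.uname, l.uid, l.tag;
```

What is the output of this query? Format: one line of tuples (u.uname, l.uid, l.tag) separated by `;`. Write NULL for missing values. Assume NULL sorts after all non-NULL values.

(Alice, NULL, NULL); (Alice, NULL, NULL); (Grace, NULL, NULL); (Ivan, NULL, NULL); (Judy, NULL, NULL); (Uma, NULL, NULL); (Xin, NULL, NULL)

LEFT JOIN keeps every row from `users`; unmatched rows get NULL for `logins`'s columns.
Matching on u.uid = l.uid AND u.tag = l.tag. A NULL in a compared column never satisfies the condition.
- u (uid=3, tag=CR) has no partner → padded with NULL.
- u (uid=3, tag=PD) has no partner → padded with NULL.
- u (uid=6, tag=BQ) has no partner → padded with NULL.
- u (uid=3, tag=PD) has no partner → padded with NULL.
- u (uid=NULL, tag=BQ) has no partner → padded with NULL.
- u (uid=8, tag=CR) has no partner → padded with NULL.
- u (uid=6, tag=BQ) has no partner → padded with NULL.
After projecting and ordering:
u.uname | l.uid | l.tag
Alice | NULL | NULL
Alice | NULL | NULL
Grace | NULL | NULL
Ivan | NULL | NULL
Judy | NULL | NULL
Uma | NULL | NULL
Xin | NULL | NULL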